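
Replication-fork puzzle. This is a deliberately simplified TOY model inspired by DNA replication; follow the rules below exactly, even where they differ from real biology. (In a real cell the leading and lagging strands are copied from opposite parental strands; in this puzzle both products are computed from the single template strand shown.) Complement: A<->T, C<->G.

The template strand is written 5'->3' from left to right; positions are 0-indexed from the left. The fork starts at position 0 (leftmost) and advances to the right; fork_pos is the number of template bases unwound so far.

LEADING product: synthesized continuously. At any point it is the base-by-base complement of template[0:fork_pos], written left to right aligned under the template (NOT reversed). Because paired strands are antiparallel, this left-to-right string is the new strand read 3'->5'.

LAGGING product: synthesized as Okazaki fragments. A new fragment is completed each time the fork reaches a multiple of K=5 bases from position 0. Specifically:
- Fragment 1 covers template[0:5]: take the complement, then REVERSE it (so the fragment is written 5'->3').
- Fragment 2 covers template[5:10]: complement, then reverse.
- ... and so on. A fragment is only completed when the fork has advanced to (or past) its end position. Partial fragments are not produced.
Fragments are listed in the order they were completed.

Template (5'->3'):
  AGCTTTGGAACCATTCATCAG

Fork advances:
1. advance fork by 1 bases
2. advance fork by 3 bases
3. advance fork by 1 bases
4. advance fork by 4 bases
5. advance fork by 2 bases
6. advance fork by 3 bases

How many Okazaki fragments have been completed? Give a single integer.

Answer: 2

Derivation:
Step 1: advance 1 -> fork_pos = 0 + 1 = 1. Next multiple of 5 is 5 (not reached); still 0 fragment(s).
Step 2: advance 3 -> fork_pos = 1 + 3 = 4. Next multiple of 5 is 5 (not reached); still 0 fragment(s).
Step 3: advance 1 -> fork_pos = 4 + 1 = 5. Reached multiple(s) of 5: 5 -> fragment 1 completed (1 total).
Step 4: advance 4 -> fork_pos = 5 + 4 = 9. Next multiple of 5 is 10 (not reached); still 1 fragment(s).
Step 5: advance 2 -> fork_pos = 9 + 2 = 11. Reached multiple(s) of 5: 10 -> fragment 2 completed (2 total).
Step 6: advance 3 -> fork_pos = 11 + 3 = 14. Next multiple of 5 is 15 (not reached); still 2 fragment(s).
Check: final fork_pos = 14; the multiples of 5 that are <= 14 are 5..10 -> 14 // 5 = 2 completed fragment(s).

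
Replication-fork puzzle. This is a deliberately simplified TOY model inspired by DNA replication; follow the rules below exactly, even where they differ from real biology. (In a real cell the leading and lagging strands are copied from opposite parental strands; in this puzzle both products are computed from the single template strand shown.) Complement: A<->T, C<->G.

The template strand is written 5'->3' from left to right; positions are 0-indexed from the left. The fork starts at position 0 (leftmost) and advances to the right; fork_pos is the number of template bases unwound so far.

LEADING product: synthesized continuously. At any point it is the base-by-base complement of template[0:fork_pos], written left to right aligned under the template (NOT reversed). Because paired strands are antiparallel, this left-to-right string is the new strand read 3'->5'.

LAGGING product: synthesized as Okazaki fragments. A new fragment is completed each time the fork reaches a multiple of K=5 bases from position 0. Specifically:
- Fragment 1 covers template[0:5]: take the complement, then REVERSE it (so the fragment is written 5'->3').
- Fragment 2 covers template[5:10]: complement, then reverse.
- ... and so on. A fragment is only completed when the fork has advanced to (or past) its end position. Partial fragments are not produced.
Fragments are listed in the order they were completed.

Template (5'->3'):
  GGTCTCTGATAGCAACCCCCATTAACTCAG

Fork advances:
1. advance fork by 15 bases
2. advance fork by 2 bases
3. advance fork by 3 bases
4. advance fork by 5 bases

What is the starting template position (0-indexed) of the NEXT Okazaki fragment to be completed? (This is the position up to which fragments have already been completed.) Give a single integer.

Step 1: advance 15 -> fork_pos = 0 + 15 = 15. Reached multiple(s) of 5: 5, 10, 15 -> fragments 1-3 completed (3 total).
Step 2: advance 2 -> fork_pos = 15 + 2 = 17. Next multiple of 5 is 20 (not reached); still 3 fragment(s).
Step 3: advance 3 -> fork_pos = 17 + 3 = 20. Reached multiple(s) of 5: 20 -> fragment 4 completed (4 total).
Step 4: advance 5 -> fork_pos = 20 + 5 = 25. Reached multiple(s) of 5: 25 -> fragment 5 completed (5 total).
5 fragment(s) completed, covering template[0:25] (5 x 5 = 25). The next fragment, fragment 6, covers template[25:30], so it starts at position 25.

Answer: 25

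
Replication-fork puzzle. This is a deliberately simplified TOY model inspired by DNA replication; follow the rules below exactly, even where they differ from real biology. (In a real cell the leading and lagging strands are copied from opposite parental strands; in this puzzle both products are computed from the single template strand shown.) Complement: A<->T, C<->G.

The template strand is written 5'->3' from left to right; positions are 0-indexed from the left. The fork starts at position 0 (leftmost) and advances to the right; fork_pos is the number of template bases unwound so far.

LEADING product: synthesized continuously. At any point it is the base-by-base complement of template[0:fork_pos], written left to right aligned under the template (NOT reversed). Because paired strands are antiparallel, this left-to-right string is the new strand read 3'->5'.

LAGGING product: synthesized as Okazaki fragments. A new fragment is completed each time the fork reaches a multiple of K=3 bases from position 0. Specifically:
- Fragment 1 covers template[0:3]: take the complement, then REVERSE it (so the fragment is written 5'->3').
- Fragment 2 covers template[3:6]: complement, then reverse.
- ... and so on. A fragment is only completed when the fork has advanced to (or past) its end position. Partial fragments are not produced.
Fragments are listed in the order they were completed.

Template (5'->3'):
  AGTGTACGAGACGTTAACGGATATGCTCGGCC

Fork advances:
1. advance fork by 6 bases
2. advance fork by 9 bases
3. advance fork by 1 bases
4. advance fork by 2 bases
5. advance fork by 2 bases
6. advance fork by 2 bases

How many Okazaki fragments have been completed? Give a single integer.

Answer: 7

Derivation:
Step 1: advance 6 -> fork_pos = 0 + 6 = 6. Reached multiple(s) of 3: 3, 6 -> fragments 1-2 completed (2 total).
Step 2: advance 9 -> fork_pos = 6 + 9 = 15. Reached multiple(s) of 3: 9, 12, 15 -> fragments 3-5 completed (5 total).
Step 3: advance 1 -> fork_pos = 15 + 1 = 16. Next multiple of 3 is 18 (not reached); still 5 fragment(s).
Step 4: advance 2 -> fork_pos = 16 + 2 = 18. Reached multiple(s) of 3: 18 -> fragment 6 completed (6 total).
Step 5: advance 2 -> fork_pos = 18 + 2 = 20. Next multiple of 3 is 21 (not reached); still 6 fragment(s).
Step 6: advance 2 -> fork_pos = 20 + 2 = 22. Reached multiple(s) of 3: 21 -> fragment 7 completed (7 total).
Check: final fork_pos = 22; the multiples of 3 that are <= 22 are 3..21 -> 22 // 3 = 7 completed fragment(s).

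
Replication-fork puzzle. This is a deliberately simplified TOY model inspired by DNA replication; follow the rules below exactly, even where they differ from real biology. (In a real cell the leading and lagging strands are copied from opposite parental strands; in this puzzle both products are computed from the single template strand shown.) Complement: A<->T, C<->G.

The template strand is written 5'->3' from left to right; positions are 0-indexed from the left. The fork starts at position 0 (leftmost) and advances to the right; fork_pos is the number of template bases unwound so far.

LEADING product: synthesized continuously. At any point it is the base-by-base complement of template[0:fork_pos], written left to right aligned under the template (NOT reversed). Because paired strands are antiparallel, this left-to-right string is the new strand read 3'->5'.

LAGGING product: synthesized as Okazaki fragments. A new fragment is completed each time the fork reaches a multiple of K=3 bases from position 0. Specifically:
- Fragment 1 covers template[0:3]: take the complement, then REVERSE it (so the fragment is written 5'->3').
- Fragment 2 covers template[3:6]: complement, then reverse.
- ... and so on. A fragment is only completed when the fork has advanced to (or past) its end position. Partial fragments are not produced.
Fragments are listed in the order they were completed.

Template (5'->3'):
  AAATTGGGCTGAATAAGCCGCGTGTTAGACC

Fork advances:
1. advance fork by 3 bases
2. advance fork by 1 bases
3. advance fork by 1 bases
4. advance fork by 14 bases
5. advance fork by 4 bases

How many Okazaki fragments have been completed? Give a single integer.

Answer: 7

Derivation:
Step 1: advance 3 -> fork_pos = 0 + 3 = 3. Reached multiple(s) of 3: 3 -> fragment 1 completed (1 total).
Step 2: advance 1 -> fork_pos = 3 + 1 = 4. Next multiple of 3 is 6 (not reached); still 1 fragment(s).
Step 3: advance 1 -> fork_pos = 4 + 1 = 5. Next multiple of 3 is 6 (not reached); still 1 fragment(s).
Step 4: advance 14 -> fork_pos = 5 + 14 = 19. Reached multiple(s) of 3: 6, 9, 12, 15, 18 -> fragments 2-6 completed (6 total).
Step 5: advance 4 -> fork_pos = 19 + 4 = 23. Reached multiple(s) of 3: 21 -> fragment 7 completed (7 total).
Check: final fork_pos = 23; the multiples of 3 that are <= 23 are 3..21 -> 23 // 3 = 7 completed fragment(s).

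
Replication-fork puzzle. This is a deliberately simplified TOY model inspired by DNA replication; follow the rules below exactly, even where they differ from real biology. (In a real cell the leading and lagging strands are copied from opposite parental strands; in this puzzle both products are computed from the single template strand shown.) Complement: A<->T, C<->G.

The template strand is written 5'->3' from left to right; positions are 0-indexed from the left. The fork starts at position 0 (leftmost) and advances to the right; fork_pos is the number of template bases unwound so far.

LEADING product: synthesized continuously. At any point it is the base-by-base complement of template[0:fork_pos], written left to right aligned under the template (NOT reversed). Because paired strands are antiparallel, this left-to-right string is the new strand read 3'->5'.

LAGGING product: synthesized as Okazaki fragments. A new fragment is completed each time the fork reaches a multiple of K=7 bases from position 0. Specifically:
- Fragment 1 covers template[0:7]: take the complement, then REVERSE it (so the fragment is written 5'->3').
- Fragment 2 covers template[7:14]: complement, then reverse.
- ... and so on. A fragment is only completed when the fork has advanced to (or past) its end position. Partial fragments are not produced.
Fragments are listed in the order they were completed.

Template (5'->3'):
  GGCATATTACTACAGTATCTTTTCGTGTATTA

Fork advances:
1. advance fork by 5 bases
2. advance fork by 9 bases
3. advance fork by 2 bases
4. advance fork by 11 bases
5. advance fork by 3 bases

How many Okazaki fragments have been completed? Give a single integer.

Step 1: advance 5 -> fork_pos = 0 + 5 = 5. Next multiple of 7 is 7 (not reached); still 0 fragment(s).
Step 2: advance 9 -> fork_pos = 5 + 9 = 14. Reached multiple(s) of 7: 7, 14 -> fragments 1-2 completed (2 total).
Step 3: advance 2 -> fork_pos = 14 + 2 = 16. Next multiple of 7 is 21 (not reached); still 2 fragment(s).
Step 4: advance 11 -> fork_pos = 16 + 11 = 27. Reached multiple(s) of 7: 21 -> fragment 3 completed (3 total).
Step 5: advance 3 -> fork_pos = 27 + 3 = 30. Reached multiple(s) of 7: 28 -> fragment 4 completed (4 total).
Check: final fork_pos = 30; the multiples of 7 that are <= 30 are 7..28 -> 30 // 7 = 4 completed fragment(s).

Answer: 4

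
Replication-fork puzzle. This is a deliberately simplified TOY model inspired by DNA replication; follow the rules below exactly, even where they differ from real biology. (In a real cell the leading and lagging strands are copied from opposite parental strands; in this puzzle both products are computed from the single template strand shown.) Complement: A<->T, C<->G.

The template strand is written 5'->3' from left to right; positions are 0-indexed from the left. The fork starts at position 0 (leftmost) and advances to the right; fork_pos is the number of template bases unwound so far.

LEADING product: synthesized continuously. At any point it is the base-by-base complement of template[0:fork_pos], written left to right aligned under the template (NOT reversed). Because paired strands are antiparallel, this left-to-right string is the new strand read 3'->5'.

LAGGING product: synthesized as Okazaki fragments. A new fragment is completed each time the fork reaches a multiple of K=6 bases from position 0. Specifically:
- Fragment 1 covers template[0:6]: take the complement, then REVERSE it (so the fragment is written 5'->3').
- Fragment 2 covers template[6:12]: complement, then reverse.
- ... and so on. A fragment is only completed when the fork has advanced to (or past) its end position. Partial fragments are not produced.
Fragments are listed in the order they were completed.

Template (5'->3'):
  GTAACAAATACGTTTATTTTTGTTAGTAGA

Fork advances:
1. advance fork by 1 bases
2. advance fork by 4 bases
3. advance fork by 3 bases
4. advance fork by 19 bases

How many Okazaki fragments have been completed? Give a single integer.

Step 1: advance 1 -> fork_pos = 0 + 1 = 1. Next multiple of 6 is 6 (not reached); still 0 fragment(s).
Step 2: advance 4 -> fork_pos = 1 + 4 = 5. Next multiple of 6 is 6 (not reached); still 0 fragment(s).
Step 3: advance 3 -> fork_pos = 5 + 3 = 8. Reached multiple(s) of 6: 6 -> fragment 1 completed (1 total).
Step 4: advance 19 -> fork_pos = 8 + 19 = 27. Reached multiple(s) of 6: 12, 18, 24 -> fragments 2-4 completed (4 total).
Check: final fork_pos = 27; the multiples of 6 that are <= 27 are 6..24 -> 27 // 6 = 4 completed fragment(s).

Answer: 4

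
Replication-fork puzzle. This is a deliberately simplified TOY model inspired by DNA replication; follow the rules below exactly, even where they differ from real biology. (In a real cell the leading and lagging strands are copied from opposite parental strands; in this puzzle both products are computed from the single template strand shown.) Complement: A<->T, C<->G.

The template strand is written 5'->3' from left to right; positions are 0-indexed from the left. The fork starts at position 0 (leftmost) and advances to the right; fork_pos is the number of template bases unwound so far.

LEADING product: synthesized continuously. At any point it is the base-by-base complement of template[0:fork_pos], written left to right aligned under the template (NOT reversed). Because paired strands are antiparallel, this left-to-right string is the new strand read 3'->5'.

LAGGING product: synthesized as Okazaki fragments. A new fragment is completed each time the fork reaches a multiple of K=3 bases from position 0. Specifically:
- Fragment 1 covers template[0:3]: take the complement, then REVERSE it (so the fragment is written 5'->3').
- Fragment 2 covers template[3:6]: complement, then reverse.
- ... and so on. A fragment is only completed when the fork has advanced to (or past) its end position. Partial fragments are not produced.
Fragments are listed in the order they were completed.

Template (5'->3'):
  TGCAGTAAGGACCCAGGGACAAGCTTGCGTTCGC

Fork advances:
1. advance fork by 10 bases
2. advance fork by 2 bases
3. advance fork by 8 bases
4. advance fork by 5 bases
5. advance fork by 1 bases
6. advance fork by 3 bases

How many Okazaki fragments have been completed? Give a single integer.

Step 1: advance 10 -> fork_pos = 0 + 10 = 10. Reached multiple(s) of 3: 3, 6, 9 -> fragments 1-3 completed (3 total).
Step 2: advance 2 -> fork_pos = 10 + 2 = 12. Reached multiple(s) of 3: 12 -> fragment 4 completed (4 total).
Step 3: advance 8 -> fork_pos = 12 + 8 = 20. Reached multiple(s) of 3: 15, 18 -> fragments 5-6 completed (6 total).
Step 4: advance 5 -> fork_pos = 20 + 5 = 25. Reached multiple(s) of 3: 21, 24 -> fragments 7-8 completed (8 total).
Step 5: advance 1 -> fork_pos = 25 + 1 = 26. Next multiple of 3 is 27 (not reached); still 8 fragment(s).
Step 6: advance 3 -> fork_pos = 26 + 3 = 29. Reached multiple(s) of 3: 27 -> fragment 9 completed (9 total).
Check: final fork_pos = 29; the multiples of 3 that are <= 29 are 3..27 -> 29 // 3 = 9 completed fragment(s).

Answer: 9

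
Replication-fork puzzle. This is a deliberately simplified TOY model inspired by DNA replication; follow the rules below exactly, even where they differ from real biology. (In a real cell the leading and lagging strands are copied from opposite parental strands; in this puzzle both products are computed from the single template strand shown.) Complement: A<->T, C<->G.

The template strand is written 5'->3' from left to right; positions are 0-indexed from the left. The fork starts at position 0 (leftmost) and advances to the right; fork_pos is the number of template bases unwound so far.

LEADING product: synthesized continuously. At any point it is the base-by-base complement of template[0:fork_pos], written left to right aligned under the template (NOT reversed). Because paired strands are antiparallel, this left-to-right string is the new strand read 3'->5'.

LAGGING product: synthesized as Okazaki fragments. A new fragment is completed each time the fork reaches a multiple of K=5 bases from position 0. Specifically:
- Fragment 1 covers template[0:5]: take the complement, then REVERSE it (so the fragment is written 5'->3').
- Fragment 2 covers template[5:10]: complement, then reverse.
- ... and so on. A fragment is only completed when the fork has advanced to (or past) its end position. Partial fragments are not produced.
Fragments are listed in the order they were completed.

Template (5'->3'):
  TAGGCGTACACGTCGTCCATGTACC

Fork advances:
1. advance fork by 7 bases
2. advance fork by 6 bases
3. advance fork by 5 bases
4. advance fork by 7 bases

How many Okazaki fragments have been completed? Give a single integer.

Step 1: advance 7 -> fork_pos = 0 + 7 = 7. Reached multiple(s) of 5: 5 -> fragment 1 completed (1 total).
Step 2: advance 6 -> fork_pos = 7 + 6 = 13. Reached multiple(s) of 5: 10 -> fragment 2 completed (2 total).
Step 3: advance 5 -> fork_pos = 13 + 5 = 18. Reached multiple(s) of 5: 15 -> fragment 3 completed (3 total).
Step 4: advance 7 -> fork_pos = 18 + 7 = 25. Reached multiple(s) of 5: 20, 25 -> fragments 4-5 completed (5 total).
Check: final fork_pos = 25; the multiples of 5 that are <= 25 are 5..25 -> 25 // 5 = 5 completed fragment(s).

Answer: 5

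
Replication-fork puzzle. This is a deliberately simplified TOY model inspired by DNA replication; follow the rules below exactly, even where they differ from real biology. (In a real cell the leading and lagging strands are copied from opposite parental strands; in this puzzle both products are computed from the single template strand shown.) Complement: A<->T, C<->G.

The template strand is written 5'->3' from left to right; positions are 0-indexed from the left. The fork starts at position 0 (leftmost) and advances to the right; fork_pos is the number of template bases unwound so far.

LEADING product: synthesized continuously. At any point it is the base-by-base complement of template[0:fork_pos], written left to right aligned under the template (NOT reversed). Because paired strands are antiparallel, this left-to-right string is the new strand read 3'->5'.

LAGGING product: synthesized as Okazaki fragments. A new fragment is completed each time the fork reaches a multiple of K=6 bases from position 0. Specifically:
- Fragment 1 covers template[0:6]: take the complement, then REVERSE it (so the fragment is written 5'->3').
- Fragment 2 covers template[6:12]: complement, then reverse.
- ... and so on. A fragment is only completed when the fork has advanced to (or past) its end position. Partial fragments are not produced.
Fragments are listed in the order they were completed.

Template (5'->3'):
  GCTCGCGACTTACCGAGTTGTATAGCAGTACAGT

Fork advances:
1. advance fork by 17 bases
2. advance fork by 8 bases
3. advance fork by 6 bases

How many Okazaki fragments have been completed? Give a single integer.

Step 1: advance 17 -> fork_pos = 0 + 17 = 17. Reached multiple(s) of 6: 6, 12 -> fragments 1-2 completed (2 total).
Step 2: advance 8 -> fork_pos = 17 + 8 = 25. Reached multiple(s) of 6: 18, 24 -> fragments 3-4 completed (4 total).
Step 3: advance 6 -> fork_pos = 25 + 6 = 31. Reached multiple(s) of 6: 30 -> fragment 5 completed (5 total).
Check: final fork_pos = 31; the multiples of 6 that are <= 31 are 6..30 -> 31 // 6 = 5 completed fragment(s).

Answer: 5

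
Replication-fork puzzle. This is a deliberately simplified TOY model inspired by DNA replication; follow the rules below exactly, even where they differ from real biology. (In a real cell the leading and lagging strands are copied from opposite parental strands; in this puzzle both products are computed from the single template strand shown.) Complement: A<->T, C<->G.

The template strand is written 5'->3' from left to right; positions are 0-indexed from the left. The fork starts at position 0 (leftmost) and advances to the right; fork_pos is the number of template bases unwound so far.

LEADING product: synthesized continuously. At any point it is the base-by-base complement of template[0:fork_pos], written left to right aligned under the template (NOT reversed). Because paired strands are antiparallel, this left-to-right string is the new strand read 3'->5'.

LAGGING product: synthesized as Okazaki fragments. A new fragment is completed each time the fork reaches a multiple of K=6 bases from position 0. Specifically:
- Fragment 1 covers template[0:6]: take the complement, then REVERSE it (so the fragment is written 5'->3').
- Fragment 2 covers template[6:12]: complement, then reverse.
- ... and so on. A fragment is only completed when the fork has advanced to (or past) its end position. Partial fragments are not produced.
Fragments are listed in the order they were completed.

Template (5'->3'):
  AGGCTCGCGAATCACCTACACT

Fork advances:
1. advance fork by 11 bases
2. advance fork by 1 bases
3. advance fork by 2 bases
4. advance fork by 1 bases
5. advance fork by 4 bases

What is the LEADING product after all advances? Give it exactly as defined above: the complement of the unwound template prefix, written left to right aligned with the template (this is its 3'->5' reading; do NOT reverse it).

Step 1: advance 11 -> fork_pos = 0 + 11 = 11.
Step 2: advance 1 -> fork_pos = 11 + 1 = 12.
Step 3: advance 2 -> fork_pos = 12 + 2 = 14.
Step 4: advance 1 -> fork_pos = 14 + 1 = 15.
Step 5: advance 4 -> fork_pos = 15 + 4 = 19.
Unwound prefix: template[0:19] = AGGCTCGCGAATCACCTAC
Complement it base by base (A<->T, C<->G), keeping left-to-right order:
  [0:5] AGGCT -> TCCGA
  [5:10] CGCGA -> GCGCT
  [10:15] ATCAC -> TAGTG
  [15:19] CTAC -> GATG
Concatenate: TCCGAGCGCTTAGTGGATG (length 19; written aligned with the template, i.e. 3'->5').

Answer: TCCGAGCGCTTAGTGGATG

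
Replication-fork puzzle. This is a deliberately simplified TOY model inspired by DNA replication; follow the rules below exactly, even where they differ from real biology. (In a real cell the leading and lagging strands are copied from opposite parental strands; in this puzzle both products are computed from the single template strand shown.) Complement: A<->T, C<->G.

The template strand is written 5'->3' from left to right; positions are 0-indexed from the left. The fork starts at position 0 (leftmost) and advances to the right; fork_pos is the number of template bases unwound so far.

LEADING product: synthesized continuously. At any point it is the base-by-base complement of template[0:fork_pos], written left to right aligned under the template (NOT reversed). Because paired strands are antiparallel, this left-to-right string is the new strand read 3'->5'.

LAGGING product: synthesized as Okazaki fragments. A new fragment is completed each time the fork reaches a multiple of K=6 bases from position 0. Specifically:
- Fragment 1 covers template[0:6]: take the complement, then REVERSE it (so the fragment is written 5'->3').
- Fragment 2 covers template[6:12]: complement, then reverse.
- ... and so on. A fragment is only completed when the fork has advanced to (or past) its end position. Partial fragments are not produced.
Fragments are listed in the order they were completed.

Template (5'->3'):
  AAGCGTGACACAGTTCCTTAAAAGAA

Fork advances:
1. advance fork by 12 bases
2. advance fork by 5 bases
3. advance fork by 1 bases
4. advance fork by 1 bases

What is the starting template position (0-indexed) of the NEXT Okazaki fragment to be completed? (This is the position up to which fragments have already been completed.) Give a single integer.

Answer: 18

Derivation:
Step 1: advance 12 -> fork_pos = 0 + 12 = 12. Reached multiple(s) of 6: 6, 12 -> fragments 1-2 completed (2 total).
Step 2: advance 5 -> fork_pos = 12 + 5 = 17. Next multiple of 6 is 18 (not reached); still 2 fragment(s).
Step 3: advance 1 -> fork_pos = 17 + 1 = 18. Reached multiple(s) of 6: 18 -> fragment 3 completed (3 total).
Step 4: advance 1 -> fork_pos = 18 + 1 = 19. Next multiple of 6 is 24 (not reached); still 3 fragment(s).
3 fragment(s) completed, covering template[0:18] (3 x 6 = 18). The next fragment, fragment 4, covers template[18:24], so it starts at position 18.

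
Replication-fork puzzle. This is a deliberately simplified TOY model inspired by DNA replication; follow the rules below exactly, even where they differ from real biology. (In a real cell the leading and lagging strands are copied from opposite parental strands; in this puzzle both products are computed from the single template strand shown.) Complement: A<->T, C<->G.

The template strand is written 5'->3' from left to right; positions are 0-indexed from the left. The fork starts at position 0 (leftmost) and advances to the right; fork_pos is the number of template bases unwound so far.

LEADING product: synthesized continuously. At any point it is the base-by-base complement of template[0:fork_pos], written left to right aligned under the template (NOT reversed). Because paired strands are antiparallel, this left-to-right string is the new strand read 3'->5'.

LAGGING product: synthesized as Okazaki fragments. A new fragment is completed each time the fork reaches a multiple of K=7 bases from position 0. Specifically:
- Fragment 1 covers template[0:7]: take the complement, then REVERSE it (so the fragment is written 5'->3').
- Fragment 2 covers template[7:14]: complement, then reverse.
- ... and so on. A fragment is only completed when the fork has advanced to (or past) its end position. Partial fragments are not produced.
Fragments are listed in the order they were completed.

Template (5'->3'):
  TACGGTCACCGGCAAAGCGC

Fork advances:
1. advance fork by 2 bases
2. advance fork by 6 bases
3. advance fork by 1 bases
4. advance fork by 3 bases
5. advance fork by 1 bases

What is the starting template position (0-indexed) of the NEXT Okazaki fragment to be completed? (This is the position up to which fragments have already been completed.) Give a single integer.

Step 1: advance 2 -> fork_pos = 0 + 2 = 2. Next multiple of 7 is 7 (not reached); still 0 fragment(s).
Step 2: advance 6 -> fork_pos = 2 + 6 = 8. Reached multiple(s) of 7: 7 -> fragment 1 completed (1 total).
Step 3: advance 1 -> fork_pos = 8 + 1 = 9. Next multiple of 7 is 14 (not reached); still 1 fragment(s).
Step 4: advance 3 -> fork_pos = 9 + 3 = 12. Next multiple of 7 is 14 (not reached); still 1 fragment(s).
Step 5: advance 1 -> fork_pos = 12 + 1 = 13. Next multiple of 7 is 14 (not reached); still 1 fragment(s).
1 fragment(s) completed, covering template[0:7] (1 x 7 = 7). The next fragment, fragment 2, covers template[7:14], so it starts at position 7.

Answer: 7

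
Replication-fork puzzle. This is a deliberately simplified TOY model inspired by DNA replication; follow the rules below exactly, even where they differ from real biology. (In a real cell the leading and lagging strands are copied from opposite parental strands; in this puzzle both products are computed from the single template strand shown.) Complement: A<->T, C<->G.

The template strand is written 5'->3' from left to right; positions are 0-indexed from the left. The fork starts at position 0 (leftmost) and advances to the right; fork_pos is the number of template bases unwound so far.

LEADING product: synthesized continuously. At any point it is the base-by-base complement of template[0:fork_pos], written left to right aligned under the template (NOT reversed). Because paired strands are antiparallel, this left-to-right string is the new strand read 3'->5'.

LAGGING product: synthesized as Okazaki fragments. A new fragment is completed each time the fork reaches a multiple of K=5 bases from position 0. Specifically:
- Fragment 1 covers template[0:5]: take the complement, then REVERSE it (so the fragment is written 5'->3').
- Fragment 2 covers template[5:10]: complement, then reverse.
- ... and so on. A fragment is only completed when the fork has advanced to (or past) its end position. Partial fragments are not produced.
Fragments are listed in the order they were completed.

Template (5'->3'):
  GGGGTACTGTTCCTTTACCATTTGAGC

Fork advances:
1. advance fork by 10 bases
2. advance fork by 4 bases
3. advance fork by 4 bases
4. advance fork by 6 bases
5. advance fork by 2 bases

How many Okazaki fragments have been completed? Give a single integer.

Answer: 5

Derivation:
Step 1: advance 10 -> fork_pos = 0 + 10 = 10. Reached multiple(s) of 5: 5, 10 -> fragments 1-2 completed (2 total).
Step 2: advance 4 -> fork_pos = 10 + 4 = 14. Next multiple of 5 is 15 (not reached); still 2 fragment(s).
Step 3: advance 4 -> fork_pos = 14 + 4 = 18. Reached multiple(s) of 5: 15 -> fragment 3 completed (3 total).
Step 4: advance 6 -> fork_pos = 18 + 6 = 24. Reached multiple(s) of 5: 20 -> fragment 4 completed (4 total).
Step 5: advance 2 -> fork_pos = 24 + 2 = 26. Reached multiple(s) of 5: 25 -> fragment 5 completed (5 total).
Check: final fork_pos = 26; the multiples of 5 that are <= 26 are 5..25 -> 26 // 5 = 5 completed fragment(s).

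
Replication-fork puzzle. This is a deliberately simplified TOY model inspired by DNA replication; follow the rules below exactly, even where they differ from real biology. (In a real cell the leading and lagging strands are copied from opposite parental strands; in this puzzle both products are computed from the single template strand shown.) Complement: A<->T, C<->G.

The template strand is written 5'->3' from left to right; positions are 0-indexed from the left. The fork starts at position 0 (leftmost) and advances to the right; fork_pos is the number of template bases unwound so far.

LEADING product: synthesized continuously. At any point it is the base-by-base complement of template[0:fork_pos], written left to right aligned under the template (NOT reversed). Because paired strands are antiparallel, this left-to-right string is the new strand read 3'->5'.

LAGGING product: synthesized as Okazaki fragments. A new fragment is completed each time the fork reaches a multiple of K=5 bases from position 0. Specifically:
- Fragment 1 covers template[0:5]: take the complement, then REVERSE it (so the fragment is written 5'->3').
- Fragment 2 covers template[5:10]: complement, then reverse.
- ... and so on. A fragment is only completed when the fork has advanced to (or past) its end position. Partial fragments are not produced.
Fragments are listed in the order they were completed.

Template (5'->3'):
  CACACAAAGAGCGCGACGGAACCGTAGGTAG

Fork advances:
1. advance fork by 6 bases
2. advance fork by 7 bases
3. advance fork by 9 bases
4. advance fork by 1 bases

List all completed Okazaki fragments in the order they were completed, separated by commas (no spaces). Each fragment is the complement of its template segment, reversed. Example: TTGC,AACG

Answer: GTGTG,TCTTT,CGCGC,TCCGT

Derivation:
Step 1: advance 6 -> fork_pos = 0 + 6 = 6. Reached multiple(s) of 5: 5 -> fragment 1 completed (1 total).
Step 2: advance 7 -> fork_pos = 6 + 7 = 13. Reached multiple(s) of 5: 10 -> fragment 2 completed (2 total).
Step 3: advance 9 -> fork_pos = 13 + 9 = 22. Reached multiple(s) of 5: 15, 20 -> fragments 3-4 completed (4 total).
Step 4: advance 1 -> fork_pos = 22 + 1 = 23. Next multiple of 5 is 25 (not reached); still 4 fragment(s).
Final fork_pos = 23, so 4 fragment(s) are complete. Build each: template segment -> complement -> reverse.
Fragment 1: template[0:5] = CACAC -> complement GTGTG -> reversed GTGTG
Fragment 2: template[5:10] = AAAGA -> complement TTTCT -> reversed TCTTT
Fragment 3: template[10:15] = GCGCG -> complement CGCGC -> reversed CGCGC
Fragment 4: template[15:20] = ACGGA -> complement TGCCT -> reversed TCCGT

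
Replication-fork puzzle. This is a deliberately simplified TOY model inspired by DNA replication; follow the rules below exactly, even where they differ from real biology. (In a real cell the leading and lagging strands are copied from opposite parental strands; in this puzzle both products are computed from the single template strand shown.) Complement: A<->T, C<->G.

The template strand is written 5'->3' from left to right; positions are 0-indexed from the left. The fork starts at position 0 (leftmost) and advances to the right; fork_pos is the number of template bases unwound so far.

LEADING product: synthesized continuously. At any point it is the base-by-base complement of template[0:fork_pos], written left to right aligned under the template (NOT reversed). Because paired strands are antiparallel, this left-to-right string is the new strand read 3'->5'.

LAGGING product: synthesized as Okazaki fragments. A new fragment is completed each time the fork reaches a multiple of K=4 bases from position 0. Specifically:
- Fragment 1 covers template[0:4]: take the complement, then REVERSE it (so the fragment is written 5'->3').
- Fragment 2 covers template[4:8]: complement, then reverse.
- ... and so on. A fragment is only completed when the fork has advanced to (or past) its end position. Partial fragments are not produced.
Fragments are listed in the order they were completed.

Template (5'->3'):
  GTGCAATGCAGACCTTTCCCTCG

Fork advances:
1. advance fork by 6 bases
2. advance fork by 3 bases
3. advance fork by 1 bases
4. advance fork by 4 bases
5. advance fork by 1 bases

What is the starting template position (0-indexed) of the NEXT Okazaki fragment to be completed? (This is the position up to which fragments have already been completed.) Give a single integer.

Answer: 12

Derivation:
Step 1: advance 6 -> fork_pos = 0 + 6 = 6. Reached multiple(s) of 4: 4 -> fragment 1 completed (1 total).
Step 2: advance 3 -> fork_pos = 6 + 3 = 9. Reached multiple(s) of 4: 8 -> fragment 2 completed (2 total).
Step 3: advance 1 -> fork_pos = 9 + 1 = 10. Next multiple of 4 is 12 (not reached); still 2 fragment(s).
Step 4: advance 4 -> fork_pos = 10 + 4 = 14. Reached multiple(s) of 4: 12 -> fragment 3 completed (3 total).
Step 5: advance 1 -> fork_pos = 14 + 1 = 15. Next multiple of 4 is 16 (not reached); still 3 fragment(s).
3 fragment(s) completed, covering template[0:12] (3 x 4 = 12). The next fragment, fragment 4, covers template[12:16], so it starts at position 12.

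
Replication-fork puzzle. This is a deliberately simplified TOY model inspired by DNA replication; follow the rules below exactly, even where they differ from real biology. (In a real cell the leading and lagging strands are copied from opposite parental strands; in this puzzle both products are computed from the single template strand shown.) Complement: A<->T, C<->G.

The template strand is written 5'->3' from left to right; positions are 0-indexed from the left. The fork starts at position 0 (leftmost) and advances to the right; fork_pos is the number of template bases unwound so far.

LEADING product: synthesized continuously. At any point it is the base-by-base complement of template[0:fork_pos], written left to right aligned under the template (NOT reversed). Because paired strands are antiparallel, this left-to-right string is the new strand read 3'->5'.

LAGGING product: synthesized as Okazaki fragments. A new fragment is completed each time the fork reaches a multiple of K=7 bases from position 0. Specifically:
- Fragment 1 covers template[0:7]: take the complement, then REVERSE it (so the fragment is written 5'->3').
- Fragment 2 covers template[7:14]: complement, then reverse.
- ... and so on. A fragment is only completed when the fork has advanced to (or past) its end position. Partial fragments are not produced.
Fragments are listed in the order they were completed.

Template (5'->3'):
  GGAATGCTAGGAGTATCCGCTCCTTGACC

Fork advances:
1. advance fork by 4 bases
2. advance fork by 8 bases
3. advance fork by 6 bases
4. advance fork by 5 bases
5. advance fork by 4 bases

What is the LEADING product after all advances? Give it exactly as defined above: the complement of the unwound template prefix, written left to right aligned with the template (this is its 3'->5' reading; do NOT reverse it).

Step 1: advance 4 -> fork_pos = 0 + 4 = 4.
Step 2: advance 8 -> fork_pos = 4 + 8 = 12.
Step 3: advance 6 -> fork_pos = 12 + 6 = 18.
Step 4: advance 5 -> fork_pos = 18 + 5 = 23.
Step 5: advance 4 -> fork_pos = 23 + 4 = 27.
Unwound prefix: template[0:27] = GGAATGCTAGGAGTATCCGCTCCTTGA
Complement it base by base (A<->T, C<->G), keeping left-to-right order:
  [0:5] GGAAT -> CCTTA
  [5:10] GCTAG -> CGATC
  [10:15] GAGTA -> CTCAT
  [15:20] TCCGC -> AGGCG
  [20:25] TCCTT -> AGGAA
  [25:27] GA -> CT
Concatenate: CCTTACGATCCTCATAGGCGAGGAACT (length 27; written aligned with the template, i.e. 3'->5').

Answer: CCTTACGATCCTCATAGGCGAGGAACT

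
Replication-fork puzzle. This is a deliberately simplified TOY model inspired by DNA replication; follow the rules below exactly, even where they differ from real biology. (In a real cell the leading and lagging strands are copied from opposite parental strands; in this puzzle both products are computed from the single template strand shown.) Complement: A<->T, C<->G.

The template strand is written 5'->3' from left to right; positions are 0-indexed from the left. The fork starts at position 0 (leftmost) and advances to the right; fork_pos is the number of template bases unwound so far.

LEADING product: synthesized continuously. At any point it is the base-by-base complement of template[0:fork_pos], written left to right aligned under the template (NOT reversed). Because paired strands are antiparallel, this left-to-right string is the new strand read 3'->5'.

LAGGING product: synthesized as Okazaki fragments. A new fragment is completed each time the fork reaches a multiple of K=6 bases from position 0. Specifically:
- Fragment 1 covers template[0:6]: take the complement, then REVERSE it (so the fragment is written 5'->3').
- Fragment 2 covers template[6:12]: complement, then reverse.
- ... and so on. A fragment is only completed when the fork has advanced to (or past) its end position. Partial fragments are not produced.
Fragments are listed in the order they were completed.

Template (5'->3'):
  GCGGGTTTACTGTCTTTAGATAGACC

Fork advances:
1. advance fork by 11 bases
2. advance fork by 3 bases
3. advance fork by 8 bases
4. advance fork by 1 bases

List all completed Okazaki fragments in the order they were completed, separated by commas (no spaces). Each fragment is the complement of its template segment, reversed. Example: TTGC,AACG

Answer: ACCCGC,CAGTAA,TAAAGA

Derivation:
Step 1: advance 11 -> fork_pos = 0 + 11 = 11. Reached multiple(s) of 6: 6 -> fragment 1 completed (1 total).
Step 2: advance 3 -> fork_pos = 11 + 3 = 14. Reached multiple(s) of 6: 12 -> fragment 2 completed (2 total).
Step 3: advance 8 -> fork_pos = 14 + 8 = 22. Reached multiple(s) of 6: 18 -> fragment 3 completed (3 total).
Step 4: advance 1 -> fork_pos = 22 + 1 = 23. Next multiple of 6 is 24 (not reached); still 3 fragment(s).
Final fork_pos = 23, so 3 fragment(s) are complete. Build each: template segment -> complement -> reverse.
Fragment 1: template[0:6] = GCGGGT -> complement CGCCCA -> reversed ACCCGC
Fragment 2: template[6:12] = TTACTG -> complement AATGAC -> reversed CAGTAA
Fragment 3: template[12:18] = TCTTTA -> complement AGAAAT -> reversed TAAAGA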